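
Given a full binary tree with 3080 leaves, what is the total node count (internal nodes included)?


Leaf nodes (terminals): 3080
Internal nodes = n - 1 = 3080 - 1 = 3079
Total = leaves + internal = 3080 + 3079 = 6159

6159


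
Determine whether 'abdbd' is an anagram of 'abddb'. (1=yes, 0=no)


Sort characters of 'abdbd': 'abbdd'
Sort characters of 'abddb': 'abbdd'
Sorted forms match -> they ARE anagrams
Result: 1

1


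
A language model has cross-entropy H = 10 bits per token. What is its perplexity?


Perplexity formula: PP = 2^H
H = 10
PP = 2^10
PP = 2^10 = 1024

1024


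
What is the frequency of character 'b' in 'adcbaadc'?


Scanning 'adcbaadc' for 'b':
  Position 3: 'b' -> MATCH (count: 1)
Total occurrences of 'b': 1

1


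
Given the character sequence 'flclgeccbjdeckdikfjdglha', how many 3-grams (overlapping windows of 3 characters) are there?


String 'flclgeccbjdeckdikfjdglha' has length L = 24.
Number of overlapping n-grams = L - n + 1
Substituting: 24 - 3 + 1 = 22

22


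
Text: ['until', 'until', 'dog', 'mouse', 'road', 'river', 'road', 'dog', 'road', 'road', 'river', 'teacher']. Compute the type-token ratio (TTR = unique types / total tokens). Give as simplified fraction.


Tokens: 12
Unique types: ('dog', 'mouse', 'river', 'road', 'teacher', 'until') = 6
TTR = 6/12
Simplify: divide both by 6 -> 1/2
TTR = 1/2

1/2


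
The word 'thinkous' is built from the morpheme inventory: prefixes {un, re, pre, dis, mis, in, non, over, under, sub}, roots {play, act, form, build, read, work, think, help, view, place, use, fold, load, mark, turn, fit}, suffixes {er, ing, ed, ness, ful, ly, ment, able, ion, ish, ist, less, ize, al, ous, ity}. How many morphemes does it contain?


Segmenting 'thinkous' against the inventory:
  'think' -> root (morpheme 1)
  'ous' -> suffix (morpheme 2)
Total morphemes: 2

2


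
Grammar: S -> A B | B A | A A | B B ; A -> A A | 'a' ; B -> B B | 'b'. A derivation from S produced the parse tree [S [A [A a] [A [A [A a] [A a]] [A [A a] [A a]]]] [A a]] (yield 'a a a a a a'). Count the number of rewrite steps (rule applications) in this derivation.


Every bracketed nonterminal node [X ...] in the tree is produced by exactly one rule application.
Reading the tree off as a leftmost derivation:
  Step 1: S  =>  A A   (applied S -> A A)
  Step 2: A A  =>  A A A   (applied A -> A A)
  Step 3: A A A  =>  a A A   (applied A -> a)
  Step 4: a A A  =>  a A A A   (applied A -> A A)
  Step 5: a A A A  =>  a A A A A   (applied A -> A A)
  Step 6: a A A A A  =>  a a A A A   (applied A -> a)
  Step 7: a a A A A  =>  a a a A A   (applied A -> a)
  Step 8: a a a A A  =>  a a a A A A   (applied A -> A A)
  Step 9: a a a A A A  =>  a a a a A A   (applied A -> a)
  Step 10: a a a a A A  =>  a a a a a A   (applied A -> a)
  Step 11: a a a a a A  =>  a a a a a a   (applied A -> a)
Final yield: a a a a a a
Total rewrite steps: 11

11


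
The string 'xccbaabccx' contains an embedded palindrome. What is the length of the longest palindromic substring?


Scanning 'xccbaabccx' for palindromic substrings.
Substring at positions 0-9: 'xccbaabccx'.
Check: reverse('xccbaabccx') = 'xccbaabccx' -> palindrome confirmed.
No longer palindromic substring exists; longest length = 10

10


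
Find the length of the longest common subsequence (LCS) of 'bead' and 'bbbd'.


DP table for LCS of 'bead' and 'bbbd':
       b  b  b  d
    0  0  0  0  0
  b 0  1  1  1  1
  e 0  1  1  1  1
  a 0  1  1  1  1
  d 0  1  1  1  2
LCS: 'bd'
LCS length = 2

2


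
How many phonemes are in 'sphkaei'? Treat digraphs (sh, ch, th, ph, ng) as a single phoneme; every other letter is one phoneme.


Parsing 'sphkaei' greedily, digraphs first:
  's' -> consonant phoneme (phonemes so far: 1)
  'ph' -> digraph (1 consonant phoneme) (phonemes so far: 2)
  'k' -> consonant phoneme (phonemes so far: 3)
  'a' -> vowel phoneme (phonemes so far: 4)
  'e' -> vowel phoneme (phonemes so far: 5)
  'i' -> vowel phoneme (phonemes so far: 6)
Total phonemes: 6

6


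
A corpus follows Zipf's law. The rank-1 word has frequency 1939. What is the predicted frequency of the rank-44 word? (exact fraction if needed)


Zipf's law: freq(rank) = f1 / rank
f1 = 1939, rank = 44
freq = 1939 / 44
GCD(1939, 44) = 1
Simplified: 1939/44

1939/44


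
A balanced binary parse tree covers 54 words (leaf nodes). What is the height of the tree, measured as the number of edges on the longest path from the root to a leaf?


In a balanced binary tree with n leaves the deepest leaf is ceil(log2(n)) edges below the root.
log2(54) = 5.7549
ceil(5.7549) = 6
height (edges) = 6

6


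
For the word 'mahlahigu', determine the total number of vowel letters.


Scanning each character of 'mahlahigu':
  Position 1: 'm' -> consonant (running count: 0)
  Position 2: 'a' -> vowel (running count: 1)
  Position 3: 'h' -> consonant (running count: 1)
  Position 4: 'l' -> consonant (running count: 1)
  Position 5: 'a' -> vowel (running count: 2)
  Position 6: 'h' -> consonant (running count: 2)
  Position 7: 'i' -> vowel (running count: 3)
  Position 8: 'g' -> consonant (running count: 3)
  Position 9: 'u' -> vowel (running count: 4)
Total vowels: 4

4


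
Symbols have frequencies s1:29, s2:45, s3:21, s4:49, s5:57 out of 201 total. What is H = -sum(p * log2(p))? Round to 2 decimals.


Computing entropy H = -sum(p_i * log2(p_i)):
  s1: p = 29/201 = 0.1443, -p*log2(p) = 0.4030
  s2: p = 45/201 = 0.2239, -p*log2(p) = 0.4834
  s3: p = 21/201 = 0.1045, -p*log2(p) = 0.3405
  s4: p = 49/201 = 0.2438, -p*log2(p) = 0.4964
  s5: p = 57/201 = 0.2836, -p*log2(p) = 0.5156
H = sum of terms = 2.2389
Rounded to 2 decimals: 2.24

2.24


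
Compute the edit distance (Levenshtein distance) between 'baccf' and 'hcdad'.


Building DP table for s1='baccf' (len 5) and s2='hcdad' (len 5):
       h  c  d  a  d
    0  1  2  3  4  5
  b 1  1  2  3  4  5
  a 2  2  2  3  3  4
  c 3  3  2  3  4  4
  c 4  4  3  3  4  5
  f 5  5  4  4  4  5
Edit distance = dp[5][5] = 5

5


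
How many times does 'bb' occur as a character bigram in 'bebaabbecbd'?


Scanning 'bebaabbecbd' for bigram 'bb':
  Position 0: 'be' -> no
  Position 1: 'eb' -> no
  Position 2: 'ba' -> no
  Position 3: 'aa' -> no
  Position 4: 'ab' -> no
  Position 5: 'bb' -> MATCH
  Position 6: 'be' -> no
  Position 7: 'ec' -> no
  Position 8: 'cb' -> no
  Position 9: 'bd' -> no
Total matches: 1

1


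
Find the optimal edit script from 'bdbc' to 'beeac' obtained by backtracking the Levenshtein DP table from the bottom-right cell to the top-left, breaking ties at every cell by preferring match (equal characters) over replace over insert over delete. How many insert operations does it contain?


Edit distance = 3. Backtracking from cell (4, 5) with preference match > replace > insert > delete,
then listing the resulting alignment 'bdbc' -> 'beeac' left to right:
  Step 1: keep 'b'
  Step 2: insert 'e' [insertion #1]
  Step 3: replace d->e
  Step 4: replace b->a
  Step 5: keep 'c'
Total insertions: 1

1


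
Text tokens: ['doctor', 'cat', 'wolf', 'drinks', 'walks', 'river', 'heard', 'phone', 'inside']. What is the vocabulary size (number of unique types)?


Listing all tokens and tracking unique types:
  Token 1: 'doctor' -> NEW (unique so far: 1)
  Token 2: 'cat' -> NEW (unique so far: 2)
  Token 3: 'wolf' -> NEW (unique so far: 3)
  Token 4: 'drinks' -> NEW (unique so far: 4)
  Token 5: 'walks' -> NEW (unique so far: 5)
  Token 6: 'river' -> NEW (unique so far: 6)
  Token 7: 'heard' -> NEW (unique so far: 7)
  Token 8: 'phone' -> NEW (unique so far: 8)
  Token 9: 'inside' -> NEW (unique so far: 9)
Unique types: ('cat', 'doctor', 'drinks', 'heard', 'inside', 'phone', 'river', 'walks', 'wolf')
Vocabulary size: 9

9


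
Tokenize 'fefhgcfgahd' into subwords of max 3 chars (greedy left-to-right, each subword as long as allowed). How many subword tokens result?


'fefhgcfgahd' has 11 characters.
Chunking with max size 3:
  Chunk 1: 'fef' (positions 0-2)
  Chunk 2: 'hgc' (positions 3-5)
  Chunk 3: 'fga' (positions 6-8)
  Chunk 4: 'hd' (positions 9-10)
Total chunks: ceil(11 / 3) = 4

4


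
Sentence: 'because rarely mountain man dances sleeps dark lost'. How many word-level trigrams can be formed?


Word trigrams from [8] words:
  Trigram 1: (because rarely mountain)
  Trigram 2: (rarely mountain man)
  Trigram 3: (mountain man dances)
  Trigram 4: (man dances sleeps)
  Trigram 5: (dances sleeps dark)
  Trigram 6: (sleeps dark lost)
Total word trigrams: 8 - 2 = 6

6


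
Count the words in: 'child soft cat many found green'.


Counting words by splitting on spaces:
  Word 1: 'child'
  Word 2: 'soft'
  Word 3: 'cat'
  Word 4: 'many'
  Word 5: 'found'
  Word 6: 'green'
Total words: 6

6


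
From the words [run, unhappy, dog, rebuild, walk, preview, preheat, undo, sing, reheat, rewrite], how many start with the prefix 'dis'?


Checking each word for prefix 'dis':
  'run' -> no (count: 0)
  'unhappy' -> no (count: 0)
  'dog' -> no (count: 0)
  'rebuild' -> no (count: 0)
  'walk' -> no (count: 0)
  'preview' -> no (count: 0)
  'preheat' -> no (count: 0)
  'undo' -> no (count: 0)
  'sing' -> no (count: 0)
  'reheat' -> no (count: 0)
  'rewrite' -> no (count: 0)
Total with prefix 'dis': 0

0


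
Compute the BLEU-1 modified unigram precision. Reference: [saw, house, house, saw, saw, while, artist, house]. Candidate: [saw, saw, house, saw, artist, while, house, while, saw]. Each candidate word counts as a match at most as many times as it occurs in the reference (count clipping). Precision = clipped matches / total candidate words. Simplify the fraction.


Reference word counts: {'artist': 1, 'house': 3, 'saw': 3, 'while': 1}
Checking each candidate word (with clipping):
  'saw' -> in reference (ref count 3, used 1/3) -> match (matches: 1)
  'saw' -> in reference (ref count 3, used 2/3) -> match (matches: 2)
  'house' -> in reference (ref count 3, used 1/3) -> match (matches: 3)
  'saw' -> in reference (ref count 3, used 3/3) -> match (matches: 4)
  'artist' -> in reference (ref count 1, used 1/1) -> match (matches: 5)
  'while' -> in reference (ref count 1, used 1/1) -> match (matches: 6)
  'house' -> in reference (ref count 3, used 2/3) -> match (matches: 7)
  'while' -> ref count 1 already used up (1/1) -> clipped, no match (matches: 7)
  'saw' -> ref count 3 already used up (3/3) -> clipped, no match (matches: 7)
Clipped matches: 7, Candidate length: 9
Precision = 7/9

7/9


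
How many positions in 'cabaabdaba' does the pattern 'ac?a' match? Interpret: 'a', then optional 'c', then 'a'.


Pattern: ac?a means 'a', then optional 'c', then 'a'.
Scanning 'cabaabdaba' position-by-position:
  Pos 0: window 'cab' -> no
  Pos 1: window 'aba' -> no
  Pos 2: window 'baa' -> no
  Pos 3: window 'aab' -> MATCH
  Pos 4: window 'abd' -> no
  Pos 5: window 'bda' -> no
  Pos 6: window 'dab' -> no
  Pos 7: window 'aba' -> no
  Pos 8: window 'ba' -> no
  Pos 9: window 'a' -> no
Total matches: 1

1


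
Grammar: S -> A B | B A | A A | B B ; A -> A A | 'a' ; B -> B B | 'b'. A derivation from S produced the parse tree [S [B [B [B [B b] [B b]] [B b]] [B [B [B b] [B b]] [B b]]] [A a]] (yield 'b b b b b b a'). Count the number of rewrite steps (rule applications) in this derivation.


Every bracketed nonterminal node [X ...] in the tree is produced by exactly one rule application.
Reading the tree off as a leftmost derivation:
  Step 1: S  =>  B A   (applied S -> B A)
  Step 2: B A  =>  B B A   (applied B -> B B)
  Step 3: B B A  =>  B B B A   (applied B -> B B)
  Step 4: B B B A  =>  B B B B A   (applied B -> B B)
  Step 5: B B B B A  =>  b B B B A   (applied B -> b)
  Step 6: b B B B A  =>  b b B B A   (applied B -> b)
  Step 7: b b B B A  =>  b b b B A   (applied B -> b)
  Step 8: b b b B A  =>  b b b B B A   (applied B -> B B)
  Step 9: b b b B B A  =>  b b b B B B A   (applied B -> B B)
  Step 10: b b b B B B A  =>  b b b b B B A   (applied B -> b)
  Step 11: b b b b B B A  =>  b b b b b B A   (applied B -> b)
  Step 12: b b b b b B A  =>  b b b b b b A   (applied B -> b)
  Step 13: b b b b b b A  =>  b b b b b b a   (applied A -> a)
Final yield: b b b b b b a
Total rewrite steps: 13

13


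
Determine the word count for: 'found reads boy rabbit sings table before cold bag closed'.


Counting words by splitting on spaces:
  Word 1: 'found'
  Word 2: 'reads'
  Word 3: 'boy'
  Word 4: 'rabbit'
  Word 5: 'sings'
  Word 6: 'table'
  Word 7: 'before'
  Word 8: 'cold'
  Word 9: 'bag'
  Word 10: 'closed'
Total words: 10

10


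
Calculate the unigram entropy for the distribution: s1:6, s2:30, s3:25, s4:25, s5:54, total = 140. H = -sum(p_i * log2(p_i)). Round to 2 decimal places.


Computing entropy H = -sum(p_i * log2(p_i)):
  s1: p = 6/140 = 0.0429, -p*log2(p) = 0.1948
  s2: p = 30/140 = 0.2143, -p*log2(p) = 0.4762
  s3: p = 25/140 = 0.1786, -p*log2(p) = 0.4438
  s4: p = 25/140 = 0.1786, -p*log2(p) = 0.4438
  s5: p = 54/140 = 0.3857, -p*log2(p) = 0.5301
H = sum of terms = 2.0887
Rounded to 2 decimals: 2.09

2.09


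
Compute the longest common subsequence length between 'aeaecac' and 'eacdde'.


DP table for LCS of 'aeaecac' and 'eacdde':
       e  a  c  d  d  e
    0  0  0  0  0  0  0
  a 0  0  1  1  1  1  1
  e 0  1  1  1  1  1  2
  a 0  1  2  2  2  2  2
  e 0  1  2  2  2  2  3
  c 0  1  2  3  3  3  3
  a 0  1  2  3  3  3  3
  c 0  1  2  3  3  3  3
LCS: 'eae'
LCS length = 3

3


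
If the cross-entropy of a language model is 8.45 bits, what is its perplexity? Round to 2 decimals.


Perplexity formula: PP = 2^H
H = 8.45
PP = 2^8.45
Decompose: 2^8.45 = 2^8 * 2^0.45
2^8 = 256, 2^0.45 ~ 1.3660403
PP ~ 256 * 1.3660403 = 349.7063168
Rounded to 2 decimals: 349.71

349.71


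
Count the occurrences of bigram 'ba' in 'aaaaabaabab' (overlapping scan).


Scanning 'aaaaabaabab' for bigram 'ba':
  Position 0: 'aa' -> no
  Position 1: 'aa' -> no
  Position 2: 'aa' -> no
  Position 3: 'aa' -> no
  Position 4: 'ab' -> no
  Position 5: 'ba' -> MATCH
  Position 6: 'aa' -> no
  Position 7: 'ab' -> no
  Position 8: 'ba' -> MATCH
  Position 9: 'ab' -> no
Total matches: 2

2


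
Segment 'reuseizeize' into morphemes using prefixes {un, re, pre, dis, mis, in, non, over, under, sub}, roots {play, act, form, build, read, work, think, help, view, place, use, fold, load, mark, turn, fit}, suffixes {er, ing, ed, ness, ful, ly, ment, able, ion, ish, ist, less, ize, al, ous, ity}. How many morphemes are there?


Segmenting 'reuseizeize' against the inventory:
  're' -> prefix (morpheme 1)
  'use' -> root (morpheme 2)
  'ize' -> suffix (morpheme 3)
  'ize' -> suffix (morpheme 4)
Total morphemes: 4

4


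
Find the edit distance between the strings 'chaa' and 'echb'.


Building DP table for s1='chaa' (len 4) and s2='echb' (len 4):
       e  c  h  b
    0  1  2  3  4
  c 1  1  1  2  3
  h 2  2  2  1  2
  a 3  3  3  2  2
  a 4  4  4  3  3
Edit distance = dp[4][4] = 3

3


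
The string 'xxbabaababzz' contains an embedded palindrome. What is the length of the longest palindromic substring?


Scanning 'xxbabaababzz' for palindromic substrings.
Substring at positions 2-9: 'babaabab'.
Check: reverse('babaabab') = 'babaabab' -> palindrome confirmed.
Neighbouring characters ('x' / 'z') break symmetry, so it cannot extend further.
No longer palindromic substring exists; longest length = 8

8


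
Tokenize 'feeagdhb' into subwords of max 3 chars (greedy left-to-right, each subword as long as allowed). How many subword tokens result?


'feeagdhb' has 8 characters.
Chunking with max size 3:
  Chunk 1: 'fee' (positions 0-2)
  Chunk 2: 'agd' (positions 3-5)
  Chunk 3: 'hb' (positions 6-7)
Total chunks: ceil(8 / 3) = 3

3


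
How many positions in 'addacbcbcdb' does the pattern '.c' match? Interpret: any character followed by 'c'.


Pattern: .c means any character followed by 'c'.
Scanning 'addacbcbcdb' position-by-position:
  Pos 0: window 'ad' -> no
  Pos 1: window 'dd' -> no
  Pos 2: window 'da' -> no
  Pos 3: window 'ac' -> MATCH
  Pos 4: window 'cb' -> no
  Pos 5: window 'bc' -> MATCH
  Pos 6: window 'cb' -> no
  Pos 7: window 'bc' -> MATCH
  Pos 8: window 'cd' -> no
  Pos 9: window 'db' -> no
  Pos 10: window 'b' -> no
Total matches: 3

3


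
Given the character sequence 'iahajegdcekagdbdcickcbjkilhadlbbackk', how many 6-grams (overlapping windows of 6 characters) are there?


String 'iahajegdcekagdbdcickcbjkilhadlbbackk' has length L = 36.
Number of overlapping n-grams = L - n + 1
Substituting: 36 - 6 + 1 = 31

31


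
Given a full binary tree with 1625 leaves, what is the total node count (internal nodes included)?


Leaf nodes (terminals): 1625
Internal nodes = n - 1 = 1625 - 1 = 1624
Total = leaves + internal = 1625 + 1624 = 3249

3249


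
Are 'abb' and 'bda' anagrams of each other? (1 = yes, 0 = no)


Sort characters of 'abb': 'abb'
Sort characters of 'bda': 'abd'
Sorted forms differ -> they are NOT anagrams
Result: 0

0


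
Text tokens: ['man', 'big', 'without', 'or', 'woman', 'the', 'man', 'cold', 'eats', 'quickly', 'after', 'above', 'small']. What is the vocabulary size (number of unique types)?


Listing all tokens and tracking unique types:
  Token 1: 'man' -> NEW (unique so far: 1)
  Token 2: 'big' -> NEW (unique so far: 2)
  Token 3: 'without' -> NEW (unique so far: 3)
  Token 4: 'or' -> NEW (unique so far: 4)
  Token 5: 'woman' -> NEW (unique so far: 5)
  Token 6: 'the' -> NEW (unique so far: 6)
  Token 7: 'man' -> duplicate (unique so far: 6)
  Token 8: 'cold' -> NEW (unique so far: 7)
  Token 9: 'eats' -> NEW (unique so far: 8)
  Token 10: 'quickly' -> NEW (unique so far: 9)
  Token 11: 'after' -> NEW (unique so far: 10)
  Token 12: 'above' -> NEW (unique so far: 11)
  Token 13: 'small' -> NEW (unique so far: 12)
Unique types: ('above', 'after', 'big', 'cold', 'eats', 'man', 'or', 'quickly', 'small', 'the', 'without', 'woman')
Vocabulary size: 12

12


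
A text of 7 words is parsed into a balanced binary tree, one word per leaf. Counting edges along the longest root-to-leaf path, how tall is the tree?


In a balanced binary tree with n leaves the deepest leaf is ceil(log2(n)) edges below the root.
log2(7) = 2.8074
ceil(2.8074) = 3
height (edges) = 3

3


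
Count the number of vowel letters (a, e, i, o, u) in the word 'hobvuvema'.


Scanning each character of 'hobvuvema':
  Position 1: 'h' -> consonant (running count: 0)
  Position 2: 'o' -> vowel (running count: 1)
  Position 3: 'b' -> consonant (running count: 1)
  Position 4: 'v' -> consonant (running count: 1)
  Position 5: 'u' -> vowel (running count: 2)
  Position 6: 'v' -> consonant (running count: 2)
  Position 7: 'e' -> vowel (running count: 3)
  Position 8: 'm' -> consonant (running count: 3)
  Position 9: 'a' -> vowel (running count: 4)
Total vowels: 4

4


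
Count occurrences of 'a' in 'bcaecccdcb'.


Scanning 'bcaecccdcb' for 'a':
  Position 2: 'a' -> MATCH (count: 1)
Total occurrences of 'a': 1

1


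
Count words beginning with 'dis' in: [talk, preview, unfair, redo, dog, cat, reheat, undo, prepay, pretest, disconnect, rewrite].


Checking each word for prefix 'dis':
  'talk' -> no (count: 0)
  'preview' -> no (count: 0)
  'unfair' -> no (count: 0)
  'redo' -> no (count: 0)
  'dog' -> no (count: 0)
  'cat' -> no (count: 0)
  'reheat' -> no (count: 0)
  'undo' -> no (count: 0)
  'prepay' -> no (count: 0)
  'pretest' -> no (count: 0)
  'disconnect' -> YES, starts with 'dis' (count: 1)
  'rewrite' -> no (count: 1)
Total with prefix 'dis': 1

1


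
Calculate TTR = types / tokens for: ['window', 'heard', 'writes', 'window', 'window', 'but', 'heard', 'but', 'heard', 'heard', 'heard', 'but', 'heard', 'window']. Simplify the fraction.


Tokens: 14
Unique types: ('but', 'heard', 'window', 'writes') = 4
TTR = 4/14
Simplify: divide both by 2 -> 2/7
TTR = 2/7

2/7


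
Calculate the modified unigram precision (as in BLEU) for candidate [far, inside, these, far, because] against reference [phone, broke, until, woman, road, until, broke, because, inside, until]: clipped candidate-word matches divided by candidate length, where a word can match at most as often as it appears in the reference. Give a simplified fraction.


Reference word counts: {'because': 1, 'broke': 2, 'inside': 1, 'phone': 1, 'road': 1, 'until': 3, 'woman': 1}
Checking each candidate word (with clipping):
  'far' -> not in reference -> no match (matches: 0)
  'inside' -> in reference (ref count 1, used 1/1) -> match (matches: 1)
  'these' -> not in reference -> no match (matches: 1)
  'far' -> not in reference -> no match (matches: 1)
  'because' -> in reference (ref count 1, used 1/1) -> match (matches: 2)
Clipped matches: 2, Candidate length: 5
Precision = 2/5

2/5


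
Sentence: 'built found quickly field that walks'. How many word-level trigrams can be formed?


Word trigrams from [6] words:
  Trigram 1: (built found quickly)
  Trigram 2: (found quickly field)
  Trigram 3: (quickly field that)
  Trigram 4: (field that walks)
Total word trigrams: 6 - 2 = 4

4


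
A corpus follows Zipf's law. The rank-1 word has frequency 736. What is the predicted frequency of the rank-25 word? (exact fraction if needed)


Zipf's law: freq(rank) = f1 / rank
f1 = 736, rank = 25
freq = 736 / 25
GCD(736, 25) = 1
Simplified: 736/25

736/25


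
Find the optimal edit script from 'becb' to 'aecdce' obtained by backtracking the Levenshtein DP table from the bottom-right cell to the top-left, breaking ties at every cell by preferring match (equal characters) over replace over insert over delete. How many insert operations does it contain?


Edit distance = 4. Backtracking from cell (4, 6) with preference match > replace > insert > delete,
then listing the resulting alignment 'becb' -> 'aecdce' left to right:
  Step 1: replace b->a
  Step 2: keep 'e'
  Step 3: insert 'c' [insertion #1]
  Step 4: insert 'd' [insertion #2]
  Step 5: keep 'c'
  Step 6: replace b->e
Total insertions: 2

2


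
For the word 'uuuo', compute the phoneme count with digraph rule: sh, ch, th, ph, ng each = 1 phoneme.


Parsing 'uuuo' greedily, digraphs first:
  'u' -> vowel phoneme (phonemes so far: 1)
  'u' -> vowel phoneme (phonemes so far: 2)
  'u' -> vowel phoneme (phonemes so far: 3)
  'o' -> vowel phoneme (phonemes so far: 4)
Total phonemes: 4

4


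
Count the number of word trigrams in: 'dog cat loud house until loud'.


Word trigrams from [6] words:
  Trigram 1: (dog cat loud)
  Trigram 2: (cat loud house)
  Trigram 3: (loud house until)
  Trigram 4: (house until loud)
Total word trigrams: 6 - 2 = 4

4


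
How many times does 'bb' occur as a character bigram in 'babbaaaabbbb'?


Scanning 'babbaaaabbbb' for bigram 'bb':
  Position 0: 'ba' -> no
  Position 1: 'ab' -> no
  Position 2: 'bb' -> MATCH
  Position 3: 'ba' -> no
  Position 4: 'aa' -> no
  Position 5: 'aa' -> no
  Position 6: 'aa' -> no
  Position 7: 'ab' -> no
  Position 8: 'bb' -> MATCH
  Position 9: 'bb' -> MATCH
  Position 10: 'bb' -> MATCH
Total matches: 4

4


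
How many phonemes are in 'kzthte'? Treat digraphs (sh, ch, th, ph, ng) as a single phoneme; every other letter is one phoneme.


Parsing 'kzthte' greedily, digraphs first:
  'k' -> consonant phoneme (phonemes so far: 1)
  'z' -> consonant phoneme (phonemes so far: 2)
  'th' -> digraph (1 consonant phoneme) (phonemes so far: 3)
  't' -> consonant phoneme (phonemes so far: 4)
  'e' -> vowel phoneme (phonemes so far: 5)
Total phonemes: 5

5


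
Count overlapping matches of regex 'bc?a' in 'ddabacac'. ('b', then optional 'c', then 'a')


Pattern: bc?a means 'b', then optional 'c', then 'a'.
Scanning 'ddabacac' position-by-position:
  Pos 0: window 'dda' -> no
  Pos 1: window 'dab' -> no
  Pos 2: window 'aba' -> no
  Pos 3: window 'bac' -> MATCH
  Pos 4: window 'aca' -> no
  Pos 5: window 'cac' -> no
  Pos 6: window 'ac' -> no
  Pos 7: window 'c' -> no
Total matches: 1

1


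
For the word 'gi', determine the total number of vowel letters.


Scanning each character of 'gi':
  Position 1: 'g' -> consonant (running count: 0)
  Position 2: 'i' -> vowel (running count: 1)
Total vowels: 1

1


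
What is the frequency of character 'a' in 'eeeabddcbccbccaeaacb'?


Scanning 'eeeabddcbccbccaeaacb' for 'a':
  Position 3: 'a' -> MATCH (count: 1)
  Position 14: 'a' -> MATCH (count: 2)
  Position 16: 'a' -> MATCH (count: 3)
  Position 17: 'a' -> MATCH (count: 4)
Total occurrences of 'a': 4

4


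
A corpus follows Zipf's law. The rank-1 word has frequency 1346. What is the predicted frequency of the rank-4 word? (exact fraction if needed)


Zipf's law: freq(rank) = f1 / rank
f1 = 1346, rank = 4
freq = 1346 / 4
GCD(1346, 4) = 2
Simplified: 673/2

673/2


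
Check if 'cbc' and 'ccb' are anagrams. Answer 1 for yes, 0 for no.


Sort characters of 'cbc': 'bcc'
Sort characters of 'ccb': 'bcc'
Sorted forms match -> they ARE anagrams
Result: 1

1


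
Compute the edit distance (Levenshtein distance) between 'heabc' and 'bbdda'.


Building DP table for s1='heabc' (len 5) and s2='bbdda' (len 5):
       b  b  d  d  a
    0  1  2  3  4  5
  h 1  1  2  3  4  5
  e 2  2  2  3  4  5
  a 3  3  3  3  4  4
  b 4  3  3  4  4  5
  c 5  4  4  4  5  5
Edit distance = dp[5][5] = 5

5


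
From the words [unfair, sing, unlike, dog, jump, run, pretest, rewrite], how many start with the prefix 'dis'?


Checking each word for prefix 'dis':
  'unfair' -> no (count: 0)
  'sing' -> no (count: 0)
  'unlike' -> no (count: 0)
  'dog' -> no (count: 0)
  'jump' -> no (count: 0)
  'run' -> no (count: 0)
  'pretest' -> no (count: 0)
  'rewrite' -> no (count: 0)
Total with prefix 'dis': 0

0


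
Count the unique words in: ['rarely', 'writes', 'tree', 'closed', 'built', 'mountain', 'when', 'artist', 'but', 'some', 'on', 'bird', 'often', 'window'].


Listing all tokens and tracking unique types:
  Token 1: 'rarely' -> NEW (unique so far: 1)
  Token 2: 'writes' -> NEW (unique so far: 2)
  Token 3: 'tree' -> NEW (unique so far: 3)
  Token 4: 'closed' -> NEW (unique so far: 4)
  Token 5: 'built' -> NEW (unique so far: 5)
  Token 6: 'mountain' -> NEW (unique so far: 6)
  Token 7: 'when' -> NEW (unique so far: 7)
  Token 8: 'artist' -> NEW (unique so far: 8)
  Token 9: 'but' -> NEW (unique so far: 9)
  Token 10: 'some' -> NEW (unique so far: 10)
  Token 11: 'on' -> NEW (unique so far: 11)
  Token 12: 'bird' -> NEW (unique so far: 12)
  Token 13: 'often' -> NEW (unique so far: 13)
  Token 14: 'window' -> NEW (unique so far: 14)
Unique types: ('artist', 'bird', 'built', 'but', 'closed', 'mountain', 'often', 'on', 'rarely', 'some', 'tree', 'when', 'window', 'writes')
Vocabulary size: 14

14


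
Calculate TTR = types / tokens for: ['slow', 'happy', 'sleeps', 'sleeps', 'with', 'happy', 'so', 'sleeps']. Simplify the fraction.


Tokens: 8
Unique types: ('happy', 'sleeps', 'slow', 'so', 'with') = 5
TTR = 5/8
Already in lowest terms.

5/8


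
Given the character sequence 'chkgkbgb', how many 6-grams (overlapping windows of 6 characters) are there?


String 'chkgkbgb' has length L = 8.
Number of overlapping n-grams = L - n + 1
Substituting: 8 - 6 + 1 = 3

3


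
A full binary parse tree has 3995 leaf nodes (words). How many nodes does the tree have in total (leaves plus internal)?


Leaf nodes (terminals): 3995
Internal nodes = n - 1 = 3995 - 1 = 3994
Total = leaves + internal = 3995 + 3994 = 7989

7989


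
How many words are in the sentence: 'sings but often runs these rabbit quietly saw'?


Counting words by splitting on spaces:
  Word 1: 'sings'
  Word 2: 'but'
  Word 3: 'often'
  Word 4: 'runs'
  Word 5: 'these'
  Word 6: 'rabbit'
  Word 7: 'quietly'
  Word 8: 'saw'
Total words: 8

8


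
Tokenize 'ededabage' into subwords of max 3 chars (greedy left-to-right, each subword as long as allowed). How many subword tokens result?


'ededabage' has 9 characters.
Chunking with max size 3:
  Chunk 1: 'ede' (positions 0-2)
  Chunk 2: 'dab' (positions 3-5)
  Chunk 3: 'age' (positions 6-8)
Total chunks: ceil(9 / 3) = 3

3


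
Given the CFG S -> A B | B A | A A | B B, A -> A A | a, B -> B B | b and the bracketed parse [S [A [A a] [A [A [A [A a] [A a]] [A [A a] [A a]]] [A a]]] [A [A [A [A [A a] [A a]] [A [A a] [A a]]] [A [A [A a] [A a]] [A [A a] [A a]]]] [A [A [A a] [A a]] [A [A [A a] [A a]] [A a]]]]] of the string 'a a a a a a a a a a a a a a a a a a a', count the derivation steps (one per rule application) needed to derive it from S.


Every bracketed nonterminal node [X ...] in the tree is produced by exactly one rule application.
Reading the tree off as a leftmost derivation:
  Step 1: S  =>  A A   (applied S -> A A)
  Step 2: A A  =>  A A A   (applied A -> A A)
  Step 3: A A A  =>  a A A   (applied A -> a)
  Step 4: a A A  =>  a A A A   (applied A -> A A)
  Step 5: a A A A  =>  a A A A A   (applied A -> A A)
  Step 6: a A A A A  =>  a A A A A A   (applied A -> A A)
  Step 7: a A A A A A  =>  a a A A A A   (applied A -> a)
  Step 8: a a A A A A  =>  a a a A A A   (applied A -> a)
  Step 9: a a a A A A  =>  a a a A A A A   (applied A -> A A)
  Step 10: a a a A A A A  =>  a a a a A A A   (applied A -> a)
  Step 11: a a a a A A A  =>  a a a a a A A   (applied A -> a)
  Step 12: a a a a a A A  =>  a a a a a a A   (applied A -> a)
  Step 13: a a a a a a A  =>  a a a a a a A A   (applied A -> A A)
  Step 14: a a a a a a A A  =>  a a a a a a A A A   (applied A -> A A)
  Step 15: a a a a a a A A A  =>  a a a a a a A A A A   (applied A -> A A)
  Step 16: a a a a a a A A A A  =>  a a a a a a A A A A A   (applied A -> A A)
  Step 17: a a a a a a A A A A A  =>  a a a a a a a A A A A   (applied A -> a)
  Step 18: a a a a a a a A A A A  =>  a a a a a a a a A A A   (applied A -> a)
  Step 19: a a a a a a a a A A A  =>  a a a a a a a a A A A A   (applied A -> A A)
  Step 20: a a a a a a a a A A A A  =>  a a a a a a a a a A A A   (applied A -> a)
  Step 21: a a a a a a a a a A A A  =>  a a a a a a a a a a A A   (applied A -> a)
  Step 22: a a a a a a a a a a A A  =>  a a a a a a a a a a A A A   (applied A -> A A)
  Step 23: a a a a a a a a a a A A A  =>  a a a a a a a a a a A A A A   (applied A -> A A)
  Step 24: a a a a a a a a a a A A A A  =>  a a a a a a a a a a a A A A   (applied A -> a)
  Step 25: a a a a a a a a a a a A A A  =>  a a a a a a a a a a a a A A   (applied A -> a)
  Step 26: a a a a a a a a a a a a A A  =>  a a a a a a a a a a a a A A A   (applied A -> A A)
  Step 27: a a a a a a a a a a a a A A A  =>  a a a a a a a a a a a a a A A   (applied A -> a)
  Step 28: a a a a a a a a a a a a a A A  =>  a a a a a a a a a a a a a a A   (applied A -> a)
  Step 29: a a a a a a a a a a a a a a A  =>  a a a a a a a a a a a a a a A A   (applied A -> A A)
  Step 30: a a a a a a a a a a a a a a A A  =>  a a a a a a a a a a a a a a A A A   (applied A -> A A)
  Step 31: a a a a a a a a a a a a a a A A A  =>  a a a a a a a a a a a a a a a A A   (applied A -> a)
  Step 32: a a a a a a a a a a a a a a a A A  =>  a a a a a a a a a a a a a a a a A   (applied A -> a)
  Step 33: a a a a a a a a a a a a a a a a A  =>  a a a a a a a a a a a a a a a a A A   (applied A -> A A)
  Step 34: a a a a a a a a a a a a a a a a A A  =>  a a a a a a a a a a a a a a a a A A A   (applied A -> A A)
  Step 35: a a a a a a a a a a a a a a a a A A A  =>  a a a a a a a a a a a a a a a a a A A   (applied A -> a)
  Step 36: a a a a a a a a a a a a a a a a a A A  =>  a a a a a a a a a a a a a a a a a a A   (applied A -> a)
  Step 37: a a a a a a a a a a a a a a a a a a A  =>  a a a a a a a a a a a a a a a a a a a   (applied A -> a)
Final yield: a a a a a a a a a a a a a a a a a a a
Total rewrite steps: 37

37


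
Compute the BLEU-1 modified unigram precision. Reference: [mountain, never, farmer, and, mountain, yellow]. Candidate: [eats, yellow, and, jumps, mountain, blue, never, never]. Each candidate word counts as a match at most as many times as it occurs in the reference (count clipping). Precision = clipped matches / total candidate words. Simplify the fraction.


Reference word counts: {'and': 1, 'farmer': 1, 'mountain': 2, 'never': 1, 'yellow': 1}
Checking each candidate word (with clipping):
  'eats' -> not in reference -> no match (matches: 0)
  'yellow' -> in reference (ref count 1, used 1/1) -> match (matches: 1)
  'and' -> in reference (ref count 1, used 1/1) -> match (matches: 2)
  'jumps' -> not in reference -> no match (matches: 2)
  'mountain' -> in reference (ref count 2, used 1/2) -> match (matches: 3)
  'blue' -> not in reference -> no match (matches: 3)
  'never' -> in reference (ref count 1, used 1/1) -> match (matches: 4)
  'never' -> ref count 1 already used up (1/1) -> clipped, no match (matches: 4)
Clipped matches: 4, Candidate length: 8
Precision = 4/8 = 1/2

1/2


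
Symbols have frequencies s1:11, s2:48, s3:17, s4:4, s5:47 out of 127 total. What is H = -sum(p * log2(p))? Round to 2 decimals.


Computing entropy H = -sum(p_i * log2(p_i)):
  s1: p = 11/127 = 0.0866, -p*log2(p) = 0.3057
  s2: p = 48/127 = 0.3780, -p*log2(p) = 0.5305
  s3: p = 17/127 = 0.1339, -p*log2(p) = 0.3884
  s4: p = 4/127 = 0.0315, -p*log2(p) = 0.1571
  s5: p = 47/127 = 0.3701, -p*log2(p) = 0.5307
H = sum of terms = 1.9124
Rounded to 2 decimals: 1.91

1.91


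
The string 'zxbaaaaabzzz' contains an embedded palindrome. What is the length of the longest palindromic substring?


Scanning 'zxbaaaaabzzz' for palindromic substrings.
Substring at positions 2-8: 'baaaaab'.
Check: reverse('baaaaab') = 'baaaaab' -> palindrome confirmed.
Neighbouring characters ('x' / 'z') break symmetry, so it cannot extend further.
No longer palindromic substring exists; longest length = 7

7


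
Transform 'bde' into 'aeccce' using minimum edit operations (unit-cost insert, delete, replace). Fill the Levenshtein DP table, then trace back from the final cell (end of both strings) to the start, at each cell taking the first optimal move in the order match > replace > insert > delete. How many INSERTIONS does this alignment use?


Edit distance = 5. Backtracking from cell (3, 6) with preference match > replace > insert > delete,
then listing the resulting alignment 'bde' -> 'aeccce' left to right:
  Step 1: insert 'a' [insertion #1]
  Step 2: insert 'e' [insertion #2]
  Step 3: insert 'c' [insertion #3]
  Step 4: replace b->c
  Step 5: replace d->c
  Step 6: keep 'e'
Total insertions: 3

3


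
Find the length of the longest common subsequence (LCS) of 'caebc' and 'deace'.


DP table for LCS of 'caebc' and 'deace':
       d  e  a  c  e
    0  0  0  0  0  0
  c 0  0  0  0  1  1
  a 0  0  0  1  1  1
  e 0  0  1  1  1  2
  b 0  0  1  1  1  2
  c 0  0  1  1  2  2
LCS: 'ce'
LCS length = 2

2


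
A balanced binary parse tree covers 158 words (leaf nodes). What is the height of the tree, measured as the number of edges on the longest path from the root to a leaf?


In a balanced binary tree with n leaves the deepest leaf is ceil(log2(n)) edges below the root.
log2(158) = 7.3038
ceil(7.3038) = 8
height (edges) = 8

8


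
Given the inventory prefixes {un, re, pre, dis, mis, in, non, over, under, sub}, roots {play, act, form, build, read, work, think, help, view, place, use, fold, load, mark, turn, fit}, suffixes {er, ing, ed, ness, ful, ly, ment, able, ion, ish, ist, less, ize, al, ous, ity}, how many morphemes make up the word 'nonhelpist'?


Segmenting 'nonhelpist' against the inventory:
  'non' -> prefix (morpheme 1)
  'help' -> root (morpheme 2)
  'ist' -> suffix (morpheme 3)
Total morphemes: 3

3


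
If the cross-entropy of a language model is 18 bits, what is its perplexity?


Perplexity formula: PP = 2^H
H = 18
PP = 2^18
PP = 2^18 = 262144

262144


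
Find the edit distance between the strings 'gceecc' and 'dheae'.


Building DP table for s1='gceecc' (len 6) and s2='dheae' (len 5):
       d  h  e  a  e
    0  1  2  3  4  5
  g 1  1  2  3  4  5
  c 2  2  2  3  4  5
  e 3  3  3  2  3  4
  e 4  4  4  3  3  3
  c 5  5  5  4  4  4
  c 6  6  6  5  5  5
Edit distance = dp[6][5] = 5

5


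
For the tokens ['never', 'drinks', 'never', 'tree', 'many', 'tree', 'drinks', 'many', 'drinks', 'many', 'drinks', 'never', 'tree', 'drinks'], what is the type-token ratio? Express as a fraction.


Tokens: 14
Unique types: ('drinks', 'many', 'never', 'tree') = 4
TTR = 4/14
Simplify: divide both by 2 -> 2/7
TTR = 2/7

2/7


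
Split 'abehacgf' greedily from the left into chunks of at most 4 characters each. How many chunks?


'abehacgf' has 8 characters.
Chunking with max size 4:
  Chunk 1: 'abeh' (positions 0-3)
  Chunk 2: 'acgf' (positions 4-7)
Total chunks: ceil(8 / 4) = 2

2


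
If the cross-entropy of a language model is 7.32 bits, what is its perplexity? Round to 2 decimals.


Perplexity formula: PP = 2^H
H = 7.32
PP = 2^7.32
Decompose: 2^7.32 = 2^7 * 2^0.32
2^7 = 128, 2^0.32 ~ 1.2483305
PP ~ 128 * 1.2483305 = 159.7863040
Rounded to 2 decimals: 159.79

159.79


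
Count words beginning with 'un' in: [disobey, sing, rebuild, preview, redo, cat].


Checking each word for prefix 'un':
  'disobey' -> no (count: 0)
  'sing' -> no (count: 0)
  'rebuild' -> no (count: 0)
  'preview' -> no (count: 0)
  'redo' -> no (count: 0)
  'cat' -> no (count: 0)
Total with prefix 'un': 0

0


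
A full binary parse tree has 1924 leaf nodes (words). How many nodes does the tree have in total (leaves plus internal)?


Leaf nodes (terminals): 1924
Internal nodes = n - 1 = 1924 - 1 = 1923
Total = leaves + internal = 1924 + 1923 = 3847

3847


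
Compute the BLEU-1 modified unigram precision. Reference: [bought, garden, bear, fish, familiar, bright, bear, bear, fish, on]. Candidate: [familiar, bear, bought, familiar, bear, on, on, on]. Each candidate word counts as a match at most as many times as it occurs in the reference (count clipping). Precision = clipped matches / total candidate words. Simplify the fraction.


Reference word counts: {'bear': 3, 'bought': 1, 'bright': 1, 'familiar': 1, 'fish': 2, 'garden': 1, 'on': 1}
Checking each candidate word (with clipping):
  'familiar' -> in reference (ref count 1, used 1/1) -> match (matches: 1)
  'bear' -> in reference (ref count 3, used 1/3) -> match (matches: 2)
  'bought' -> in reference (ref count 1, used 1/1) -> match (matches: 3)
  'familiar' -> ref count 1 already used up (1/1) -> clipped, no match (matches: 3)
  'bear' -> in reference (ref count 3, used 2/3) -> match (matches: 4)
  'on' -> in reference (ref count 1, used 1/1) -> match (matches: 5)
  'on' -> ref count 1 already used up (1/1) -> clipped, no match (matches: 5)
  'on' -> ref count 1 already used up (1/1) -> clipped, no match (matches: 5)
Clipped matches: 5, Candidate length: 8
Precision = 5/8

5/8


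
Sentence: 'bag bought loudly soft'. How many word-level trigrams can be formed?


Word trigrams from [4] words:
  Trigram 1: (bag bought loudly)
  Trigram 2: (bought loudly soft)
Total word trigrams: 4 - 2 = 2

2


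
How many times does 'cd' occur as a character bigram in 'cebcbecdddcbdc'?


Scanning 'cebcbecdddcbdc' for bigram 'cd':
  Position 0: 'ce' -> no
  Position 1: 'eb' -> no
  Position 2: 'bc' -> no
  Position 3: 'cb' -> no
  Position 4: 'be' -> no
  Position 5: 'ec' -> no
  Position 6: 'cd' -> MATCH
  Position 7: 'dd' -> no
  Position 8: 'dd' -> no
  Position 9: 'dc' -> no
  Position 10: 'cb' -> no
  Position 11: 'bd' -> no
  Position 12: 'dc' -> no
Total matches: 1

1


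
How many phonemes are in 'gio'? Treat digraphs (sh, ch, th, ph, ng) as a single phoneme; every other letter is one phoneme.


Parsing 'gio' greedily, digraphs first:
  'g' -> consonant phoneme (phonemes so far: 1)
  'i' -> vowel phoneme (phonemes so far: 2)
  'o' -> vowel phoneme (phonemes so far: 3)
Total phonemes: 3

3


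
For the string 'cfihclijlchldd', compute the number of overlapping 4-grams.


String 'cfihclijlchldd' has length L = 14.
Number of overlapping n-grams = L - n + 1
Substituting: 14 - 4 + 1 = 11

11


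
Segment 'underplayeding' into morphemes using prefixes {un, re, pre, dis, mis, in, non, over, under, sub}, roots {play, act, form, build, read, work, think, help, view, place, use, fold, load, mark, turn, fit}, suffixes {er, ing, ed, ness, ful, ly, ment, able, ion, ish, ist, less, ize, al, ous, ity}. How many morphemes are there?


Segmenting 'underplayeding' against the inventory:
  'under' -> prefix (morpheme 1)
  'play' -> root (morpheme 2)
  'ed' -> suffix (morpheme 3)
  'ing' -> suffix (morpheme 4)
Total morphemes: 4

4
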